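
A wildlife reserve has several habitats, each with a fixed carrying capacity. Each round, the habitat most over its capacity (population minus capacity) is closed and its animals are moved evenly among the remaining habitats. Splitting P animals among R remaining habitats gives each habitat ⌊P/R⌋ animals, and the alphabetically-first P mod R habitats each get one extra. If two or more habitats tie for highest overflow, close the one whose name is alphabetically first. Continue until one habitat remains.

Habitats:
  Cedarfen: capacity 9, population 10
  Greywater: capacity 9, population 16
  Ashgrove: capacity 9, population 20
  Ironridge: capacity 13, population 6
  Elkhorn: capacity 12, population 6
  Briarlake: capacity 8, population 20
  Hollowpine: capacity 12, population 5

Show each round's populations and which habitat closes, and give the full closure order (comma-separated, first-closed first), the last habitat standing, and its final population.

Round 1: Ashgrove=20 Briarlake=20 Cedarfen=10 Elkhorn=6 Greywater=16 Hollowpine=5 Ironridge=6 → close Briarlake (overflow 12)
  20÷6 = 3 each, +1 to first 2
Round 2: Ashgrove=24 Cedarfen=14 Elkhorn=9 Greywater=19 Hollowpine=8 Ironridge=9 → close Ashgrove (overflow 15)
  24÷5 = 4 each, +1 to first 4
Round 3: Cedarfen=19 Elkhorn=14 Greywater=24 Hollowpine=13 Ironridge=13 → close Greywater (overflow 15)
  24÷4 = 6 each, +1 to first 0
Round 4: Cedarfen=25 Elkhorn=20 Hollowpine=19 Ironridge=19 → close Cedarfen (overflow 16)
  25÷3 = 8 each, +1 to first 1
Round 5: Elkhorn=29 Hollowpine=27 Ironridge=27 → close Elkhorn (overflow 17)
  29÷2 = 14 each, +1 to first 1
Round 6: Hollowpine=42 Ironridge=41 → close Hollowpine (overflow 30)
  42÷1 = 42 each, +1 to first 0

Closure order: Briarlake, Ashgrove, Greywater, Cedarfen, Elkhorn, Hollowpine
Last habitat: Ironridge with 83 animals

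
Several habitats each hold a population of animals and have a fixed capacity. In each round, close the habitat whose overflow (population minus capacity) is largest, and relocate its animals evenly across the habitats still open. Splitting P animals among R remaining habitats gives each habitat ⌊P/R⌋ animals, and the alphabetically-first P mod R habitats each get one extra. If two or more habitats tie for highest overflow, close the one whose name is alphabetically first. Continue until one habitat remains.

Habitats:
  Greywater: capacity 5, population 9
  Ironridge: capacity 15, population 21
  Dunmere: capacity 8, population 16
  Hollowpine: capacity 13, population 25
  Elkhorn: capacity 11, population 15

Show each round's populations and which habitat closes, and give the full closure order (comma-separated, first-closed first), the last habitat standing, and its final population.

Round 1: Dunmere=16 Elkhorn=15 Greywater=9 Hollowpine=25 Ironridge=21 → close Hollowpine (overflow 12)
  25÷4 = 6 each, +1 to first 1
Round 2: Dunmere=23 Elkhorn=21 Greywater=15 Ironridge=27 → close Dunmere (overflow 15)
  23÷3 = 7 each, +1 to first 2
Round 3: Elkhorn=29 Greywater=23 Ironridge=34 → close Ironridge (overflow 19)
  34÷2 = 17 each, +1 to first 0
Round 4: Elkhorn=46 Greywater=40 → close Elkhorn (overflow 35)
  46÷1 = 46 each, +1 to first 0

Closure order: Hollowpine, Dunmere, Ironridge, Elkhorn
Last habitat: Greywater with 86 animals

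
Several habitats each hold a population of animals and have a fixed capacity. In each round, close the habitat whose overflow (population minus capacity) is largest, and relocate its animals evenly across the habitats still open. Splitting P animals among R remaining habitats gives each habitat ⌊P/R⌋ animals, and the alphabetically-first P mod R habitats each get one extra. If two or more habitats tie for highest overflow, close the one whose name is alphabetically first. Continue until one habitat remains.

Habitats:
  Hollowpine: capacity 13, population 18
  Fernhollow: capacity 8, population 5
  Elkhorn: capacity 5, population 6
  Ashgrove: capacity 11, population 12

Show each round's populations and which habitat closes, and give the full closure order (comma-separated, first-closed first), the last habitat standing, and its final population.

Round 1: Ashgrove=12 Elkhorn=6 Fernhollow=5 Hollowpine=18 → close Hollowpine (overflow 5)
  18÷3 = 6 each, +1 to first 0
Round 2: Ashgrove=18 Elkhorn=12 Fernhollow=11 → close Ashgrove (overflow 7)
  18÷2 = 9 each, +1 to first 0
Round 3: Elkhorn=21 Fernhollow=20 → close Elkhorn (overflow 16)
  21÷1 = 21 each, +1 to first 0

Closure order: Hollowpine, Ashgrove, Elkhorn
Last habitat: Fernhollow with 41 animals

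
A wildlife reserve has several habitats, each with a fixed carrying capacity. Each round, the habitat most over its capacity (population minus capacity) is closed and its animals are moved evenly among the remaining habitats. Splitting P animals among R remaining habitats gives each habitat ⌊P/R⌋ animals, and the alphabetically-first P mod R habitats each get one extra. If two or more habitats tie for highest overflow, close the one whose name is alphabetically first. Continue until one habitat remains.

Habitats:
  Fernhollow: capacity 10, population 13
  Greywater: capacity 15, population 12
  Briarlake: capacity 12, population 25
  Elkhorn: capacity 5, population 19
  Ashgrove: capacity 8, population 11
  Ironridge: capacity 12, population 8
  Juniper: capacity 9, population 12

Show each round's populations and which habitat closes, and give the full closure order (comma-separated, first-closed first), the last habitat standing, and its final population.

Closure order: Elkhorn, Briarlake, Ashgrove, Fernhollow, Juniper, Greywater
Last habitat: Ironridge with 100 animals

Round 1: Ashgrove=11 Briarlake=25 Elkhorn=19 Fernhollow=13 Greywater=12 Ironridge=8 Juniper=12 → close Elkhorn (overflow 14)
  19÷6 = 3 each, +1 to first 1
Round 2: Ashgrove=15 Briarlake=28 Fernhollow=16 Greywater=15 Ironridge=11 Juniper=15 → close Briarlake (overflow 16)
  28÷5 = 5 each, +1 to first 3
Round 3: Ashgrove=21 Fernhollow=22 Greywater=21 Ironridge=16 Juniper=20 → close Ashgrove (overflow 13)
  21÷4 = 5 each, +1 to first 1
Round 4: Fernhollow=28 Greywater=26 Ironridge=21 Juniper=25 → close Fernhollow (overflow 18)
  28÷3 = 9 each, +1 to first 1
Round 5: Greywater=36 Ironridge=30 Juniper=34 → close Juniper (overflow 25)
  34÷2 = 17 each, +1 to first 0
Round 6: Greywater=53 Ironridge=47 → close Greywater (overflow 38)
  53÷1 = 53 each, +1 to first 0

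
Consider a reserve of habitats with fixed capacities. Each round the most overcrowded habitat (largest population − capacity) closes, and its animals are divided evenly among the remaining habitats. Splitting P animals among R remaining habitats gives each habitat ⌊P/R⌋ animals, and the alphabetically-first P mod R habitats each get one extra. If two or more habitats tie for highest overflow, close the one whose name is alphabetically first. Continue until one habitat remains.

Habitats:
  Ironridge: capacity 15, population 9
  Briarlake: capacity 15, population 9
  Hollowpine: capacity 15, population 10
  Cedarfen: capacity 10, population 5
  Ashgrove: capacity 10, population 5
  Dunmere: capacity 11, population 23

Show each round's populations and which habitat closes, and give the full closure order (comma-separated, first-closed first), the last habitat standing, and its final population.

Round 1: Ashgrove=5 Briarlake=9 Cedarfen=5 Dunmere=23 Hollowpine=10 Ironridge=9 → close Dunmere (overflow 12)
  23÷5 = 4 each, +1 to first 3
Round 2: Ashgrove=10 Briarlake=14 Cedarfen=10 Hollowpine=14 Ironridge=13 → close Ashgrove (overflow 0)
  10÷4 = 2 each, +1 to first 2
Round 3: Briarlake=17 Cedarfen=13 Hollowpine=16 Ironridge=15 → close Cedarfen (overflow 3)
  13÷3 = 4 each, +1 to first 1
Round 4: Briarlake=22 Hollowpine=20 Ironridge=19 → close Briarlake (overflow 7)
  22÷2 = 11 each, +1 to first 0
Round 5: Hollowpine=31 Ironridge=30 → close Hollowpine (overflow 16)
  31÷1 = 31 each, +1 to first 0

Closure order: Dunmere, Ashgrove, Cedarfen, Briarlake, Hollowpine
Last habitat: Ironridge with 61 animals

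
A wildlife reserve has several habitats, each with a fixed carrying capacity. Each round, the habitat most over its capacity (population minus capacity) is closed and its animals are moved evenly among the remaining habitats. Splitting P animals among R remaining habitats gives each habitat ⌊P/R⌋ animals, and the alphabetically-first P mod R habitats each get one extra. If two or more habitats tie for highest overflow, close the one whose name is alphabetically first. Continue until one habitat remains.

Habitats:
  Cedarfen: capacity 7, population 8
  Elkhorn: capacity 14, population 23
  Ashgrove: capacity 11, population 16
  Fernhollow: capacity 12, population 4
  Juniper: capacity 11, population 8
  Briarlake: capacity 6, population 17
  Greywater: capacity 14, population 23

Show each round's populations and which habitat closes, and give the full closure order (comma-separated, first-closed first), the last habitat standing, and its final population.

Round 1: Ashgrove=16 Briarlake=17 Cedarfen=8 Elkhorn=23 Fernhollow=4 Greywater=23 Juniper=8 → close Briarlake (overflow 11)
  17÷6 = 2 each, +1 to first 5
Round 2: Ashgrove=19 Cedarfen=11 Elkhorn=26 Fernhollow=7 Greywater=26 Juniper=10 → close Elkhorn (overflow 12)
  26÷5 = 5 each, +1 to first 1
Round 3: Ashgrove=25 Cedarfen=16 Fernhollow=12 Greywater=31 Juniper=15 → close Greywater (overflow 17)
  31÷4 = 7 each, +1 to first 3
Round 4: Ashgrove=33 Cedarfen=24 Fernhollow=20 Juniper=22 → close Ashgrove (overflow 22)
  33÷3 = 11 each, +1 to first 0
Round 5: Cedarfen=35 Fernhollow=31 Juniper=33 → close Cedarfen (overflow 28)
  35÷2 = 17 each, +1 to first 1
Round 6: Fernhollow=49 Juniper=50 → close Juniper (overflow 39)
  50÷1 = 50 each, +1 to first 0

Closure order: Briarlake, Elkhorn, Greywater, Ashgrove, Cedarfen, Juniper
Last habitat: Fernhollow with 99 animals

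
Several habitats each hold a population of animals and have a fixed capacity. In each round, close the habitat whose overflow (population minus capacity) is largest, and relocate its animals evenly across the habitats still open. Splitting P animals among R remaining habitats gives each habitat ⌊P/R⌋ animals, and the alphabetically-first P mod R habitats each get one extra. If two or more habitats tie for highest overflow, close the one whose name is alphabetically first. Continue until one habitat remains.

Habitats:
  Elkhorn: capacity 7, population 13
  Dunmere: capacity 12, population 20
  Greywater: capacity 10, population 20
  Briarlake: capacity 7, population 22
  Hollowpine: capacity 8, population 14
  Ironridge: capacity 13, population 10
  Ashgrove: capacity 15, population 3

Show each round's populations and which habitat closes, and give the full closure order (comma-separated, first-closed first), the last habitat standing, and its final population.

Round 1: Ashgrove=3 Briarlake=22 Dunmere=20 Elkhorn=13 Greywater=20 Hollowpine=14 Ironridge=10 → close Briarlake (overflow 15)
  22÷6 = 3 each, +1 to first 4
Round 2: Ashgrove=7 Dunmere=24 Elkhorn=17 Greywater=24 Hollowpine=17 Ironridge=13 → close Greywater (overflow 14)
  24÷5 = 4 each, +1 to first 4
Round 3: Ashgrove=12 Dunmere=29 Elkhorn=22 Hollowpine=22 Ironridge=17 → close Dunmere (overflow 17)
  29÷4 = 7 each, +1 to first 1
Round 4: Ashgrove=20 Elkhorn=29 Hollowpine=29 Ironridge=24 → close Elkhorn (overflow 22)
  29÷3 = 9 each, +1 to first 2
Round 5: Ashgrove=30 Hollowpine=39 Ironridge=33 → close Hollowpine (overflow 31)
  39÷2 = 19 each, +1 to first 1
Round 6: Ashgrove=50 Ironridge=52 → close Ironridge (overflow 39)
  52÷1 = 52 each, +1 to first 0

Closure order: Briarlake, Greywater, Dunmere, Elkhorn, Hollowpine, Ironridge
Last habitat: Ashgrove with 102 animals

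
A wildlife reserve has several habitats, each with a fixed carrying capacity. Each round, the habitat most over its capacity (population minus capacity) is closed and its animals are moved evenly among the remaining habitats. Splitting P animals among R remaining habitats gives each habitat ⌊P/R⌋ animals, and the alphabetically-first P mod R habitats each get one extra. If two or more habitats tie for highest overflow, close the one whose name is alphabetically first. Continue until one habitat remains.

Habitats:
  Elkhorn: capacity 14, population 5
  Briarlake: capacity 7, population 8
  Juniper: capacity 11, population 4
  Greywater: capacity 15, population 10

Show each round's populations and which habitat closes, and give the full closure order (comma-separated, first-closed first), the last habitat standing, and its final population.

Closure order: Briarlake, Greywater, Elkhorn
Last habitat: Juniper with 27 animals

Round 1: Briarlake=8 Elkhorn=5 Greywater=10 Juniper=4 → close Briarlake (overflow 1)
  8÷3 = 2 each, +1 to first 2
Round 2: Elkhorn=8 Greywater=13 Juniper=6 → close Greywater (overflow -2)
  13÷2 = 6 each, +1 to first 1
Round 3: Elkhorn=15 Juniper=12 → close Elkhorn (overflow 1)
  15÷1 = 15 each, +1 to first 0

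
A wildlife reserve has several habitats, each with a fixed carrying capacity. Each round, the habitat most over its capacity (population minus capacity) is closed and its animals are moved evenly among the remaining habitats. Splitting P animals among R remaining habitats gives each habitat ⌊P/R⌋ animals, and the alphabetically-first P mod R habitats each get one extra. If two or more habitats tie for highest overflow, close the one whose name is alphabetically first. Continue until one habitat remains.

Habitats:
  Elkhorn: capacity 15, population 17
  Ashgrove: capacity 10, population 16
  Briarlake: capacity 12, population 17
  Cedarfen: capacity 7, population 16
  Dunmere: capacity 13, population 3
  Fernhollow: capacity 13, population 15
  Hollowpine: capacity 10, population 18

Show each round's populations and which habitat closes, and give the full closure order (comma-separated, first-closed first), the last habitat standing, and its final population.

Closure order: Cedarfen, Hollowpine, Ashgrove, Briarlake, Elkhorn, Fernhollow
Last habitat: Dunmere with 102 animals

Round 1: Ashgrove=16 Briarlake=17 Cedarfen=16 Dunmere=3 Elkhorn=17 Fernhollow=15 Hollowpine=18 → close Cedarfen (overflow 9)
  16÷6 = 2 each, +1 to first 4
Round 2: Ashgrove=19 Briarlake=20 Dunmere=6 Elkhorn=20 Fernhollow=17 Hollowpine=20 → close Hollowpine (overflow 10)
  20÷5 = 4 each, +1 to first 0
Round 3: Ashgrove=23 Briarlake=24 Dunmere=10 Elkhorn=24 Fernhollow=21 → close Ashgrove (overflow 13)
  23÷4 = 5 each, +1 to first 3
Round 4: Briarlake=30 Dunmere=16 Elkhorn=30 Fernhollow=26 → close Briarlake (overflow 18)
  30÷3 = 10 each, +1 to first 0
Round 5: Dunmere=26 Elkhorn=40 Fernhollow=36 → close Elkhorn (overflow 25)
  40÷2 = 20 each, +1 to first 0
Round 6: Dunmere=46 Fernhollow=56 → close Fernhollow (overflow 43)
  56÷1 = 56 each, +1 to first 0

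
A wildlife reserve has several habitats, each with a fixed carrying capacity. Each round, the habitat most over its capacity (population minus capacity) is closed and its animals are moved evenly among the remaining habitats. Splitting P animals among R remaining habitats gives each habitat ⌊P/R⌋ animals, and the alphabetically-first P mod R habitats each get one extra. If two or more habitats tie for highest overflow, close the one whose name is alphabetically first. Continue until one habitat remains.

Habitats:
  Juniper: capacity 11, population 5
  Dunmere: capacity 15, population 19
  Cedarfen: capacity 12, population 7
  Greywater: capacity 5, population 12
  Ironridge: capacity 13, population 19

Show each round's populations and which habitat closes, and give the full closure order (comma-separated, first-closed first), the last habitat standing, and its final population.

Round 1: Cedarfen=7 Dunmere=19 Greywater=12 Ironridge=19 Juniper=5 → close Greywater (overflow 7)
  12÷4 = 3 each, +1 to first 0
Round 2: Cedarfen=10 Dunmere=22 Ironridge=22 Juniper=8 → close Ironridge (overflow 9)
  22÷3 = 7 each, +1 to first 1
Round 3: Cedarfen=18 Dunmere=29 Juniper=15 → close Dunmere (overflow 14)
  29÷2 = 14 each, +1 to first 1
Round 4: Cedarfen=33 Juniper=29 → close Cedarfen (overflow 21)
  33÷1 = 33 each, +1 to first 0

Closure order: Greywater, Ironridge, Dunmere, Cedarfen
Last habitat: Juniper with 62 animals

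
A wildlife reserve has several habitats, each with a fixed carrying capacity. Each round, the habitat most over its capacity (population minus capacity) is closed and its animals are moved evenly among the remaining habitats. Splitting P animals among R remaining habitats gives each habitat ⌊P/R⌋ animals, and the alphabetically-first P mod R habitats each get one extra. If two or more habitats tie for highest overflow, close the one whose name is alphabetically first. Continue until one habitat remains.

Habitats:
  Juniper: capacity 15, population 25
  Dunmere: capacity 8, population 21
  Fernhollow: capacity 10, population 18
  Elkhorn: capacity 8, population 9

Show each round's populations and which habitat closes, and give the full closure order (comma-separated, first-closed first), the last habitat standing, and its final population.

Round 1: Dunmere=21 Elkhorn=9 Fernhollow=18 Juniper=25 → close Dunmere (overflow 13)
  21÷3 = 7 each, +1 to first 0
Round 2: Elkhorn=16 Fernhollow=25 Juniper=32 → close Juniper (overflow 17)
  32÷2 = 16 each, +1 to first 0
Round 3: Elkhorn=32 Fernhollow=41 → close Fernhollow (overflow 31)
  41÷1 = 41 each, +1 to first 0

Closure order: Dunmere, Juniper, Fernhollow
Last habitat: Elkhorn with 73 animals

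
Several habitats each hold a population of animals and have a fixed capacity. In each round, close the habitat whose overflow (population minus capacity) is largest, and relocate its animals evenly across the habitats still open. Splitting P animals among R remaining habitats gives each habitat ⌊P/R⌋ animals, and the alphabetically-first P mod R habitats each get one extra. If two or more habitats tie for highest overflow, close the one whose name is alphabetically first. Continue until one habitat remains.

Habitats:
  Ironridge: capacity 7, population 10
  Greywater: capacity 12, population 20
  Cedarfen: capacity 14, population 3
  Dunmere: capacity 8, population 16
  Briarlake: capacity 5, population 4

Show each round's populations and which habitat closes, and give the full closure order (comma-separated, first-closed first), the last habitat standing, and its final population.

Round 1: Briarlake=4 Cedarfen=3 Dunmere=16 Greywater=20 Ironridge=10 → close Dunmere (overflow 8)
  16÷4 = 4 each, +1 to first 0
Round 2: Briarlake=8 Cedarfen=7 Greywater=24 Ironridge=14 → close Greywater (overflow 12)
  24÷3 = 8 each, +1 to first 0
Round 3: Briarlake=16 Cedarfen=15 Ironridge=22 → close Ironridge (overflow 15)
  22÷2 = 11 each, +1 to first 0
Round 4: Briarlake=27 Cedarfen=26 → close Briarlake (overflow 22)
  27÷1 = 27 each, +1 to first 0

Closure order: Dunmere, Greywater, Ironridge, Briarlake
Last habitat: Cedarfen with 53 animals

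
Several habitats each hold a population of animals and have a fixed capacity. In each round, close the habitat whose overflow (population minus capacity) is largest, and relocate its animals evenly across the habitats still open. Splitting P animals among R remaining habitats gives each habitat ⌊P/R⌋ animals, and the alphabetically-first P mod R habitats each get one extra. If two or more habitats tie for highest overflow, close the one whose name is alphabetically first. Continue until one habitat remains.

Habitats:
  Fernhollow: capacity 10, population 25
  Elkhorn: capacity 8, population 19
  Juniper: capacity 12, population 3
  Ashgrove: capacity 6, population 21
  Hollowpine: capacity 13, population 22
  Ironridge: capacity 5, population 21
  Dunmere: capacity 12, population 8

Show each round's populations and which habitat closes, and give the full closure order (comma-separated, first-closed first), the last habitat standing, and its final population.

Closure order: Ironridge, Ashgrove, Fernhollow, Elkhorn, Hollowpine, Dunmere
Last habitat: Juniper with 119 animals

Round 1: Ashgrove=21 Dunmere=8 Elkhorn=19 Fernhollow=25 Hollowpine=22 Ironridge=21 Juniper=3 → close Ironridge (overflow 16)
  21÷6 = 3 each, +1 to first 3
Round 2: Ashgrove=25 Dunmere=12 Elkhorn=23 Fernhollow=28 Hollowpine=25 Juniper=6 → close Ashgrove (overflow 19)
  25÷5 = 5 each, +1 to first 0
Round 3: Dunmere=17 Elkhorn=28 Fernhollow=33 Hollowpine=30 Juniper=11 → close Fernhollow (overflow 23)
  33÷4 = 8 each, +1 to first 1
Round 4: Dunmere=26 Elkhorn=36 Hollowpine=38 Juniper=19 → close Elkhorn (overflow 28)
  36÷3 = 12 each, +1 to first 0
Round 5: Dunmere=38 Hollowpine=50 Juniper=31 → close Hollowpine (overflow 37)
  50÷2 = 25 each, +1 to first 0
Round 6: Dunmere=63 Juniper=56 → close Dunmere (overflow 51)
  63÷1 = 63 each, +1 to first 0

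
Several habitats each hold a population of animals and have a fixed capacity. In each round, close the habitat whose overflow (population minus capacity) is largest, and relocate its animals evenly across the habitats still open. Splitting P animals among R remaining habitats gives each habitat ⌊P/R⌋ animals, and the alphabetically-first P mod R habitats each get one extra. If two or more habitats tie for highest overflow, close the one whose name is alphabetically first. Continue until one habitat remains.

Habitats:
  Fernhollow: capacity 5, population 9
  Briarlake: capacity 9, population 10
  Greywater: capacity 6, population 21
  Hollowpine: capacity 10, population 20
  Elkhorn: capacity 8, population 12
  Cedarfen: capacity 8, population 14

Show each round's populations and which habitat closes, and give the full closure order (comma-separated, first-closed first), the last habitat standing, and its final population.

Closure order: Greywater, Hollowpine, Cedarfen, Elkhorn, Fernhollow
Last habitat: Briarlake with 86 animals

Round 1: Briarlake=10 Cedarfen=14 Elkhorn=12 Fernhollow=9 Greywater=21 Hollowpine=20 → close Greywater (overflow 15)
  21÷5 = 4 each, +1 to first 1
Round 2: Briarlake=15 Cedarfen=18 Elkhorn=16 Fernhollow=13 Hollowpine=24 → close Hollowpine (overflow 14)
  24÷4 = 6 each, +1 to first 0
Round 3: Briarlake=21 Cedarfen=24 Elkhorn=22 Fernhollow=19 → close Cedarfen (overflow 16)
  24÷3 = 8 each, +1 to first 0
Round 4: Briarlake=29 Elkhorn=30 Fernhollow=27 → close Elkhorn (overflow 22)
  30÷2 = 15 each, +1 to first 0
Round 5: Briarlake=44 Fernhollow=42 → close Fernhollow (overflow 37)
  42÷1 = 42 each, +1 to first 0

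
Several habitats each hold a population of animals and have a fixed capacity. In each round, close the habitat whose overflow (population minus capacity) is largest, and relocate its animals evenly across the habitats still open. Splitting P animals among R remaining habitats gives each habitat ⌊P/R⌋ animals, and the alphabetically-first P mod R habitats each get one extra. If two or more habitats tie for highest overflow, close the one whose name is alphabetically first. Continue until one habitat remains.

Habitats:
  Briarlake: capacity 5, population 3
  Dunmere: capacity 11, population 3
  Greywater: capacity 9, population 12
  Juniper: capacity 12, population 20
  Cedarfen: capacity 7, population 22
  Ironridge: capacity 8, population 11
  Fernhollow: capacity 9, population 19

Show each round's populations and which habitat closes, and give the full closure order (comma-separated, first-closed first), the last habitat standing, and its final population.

Closure order: Cedarfen, Fernhollow, Juniper, Greywater, Ironridge, Briarlake
Last habitat: Dunmere with 90 animals

Round 1: Briarlake=3 Cedarfen=22 Dunmere=3 Fernhollow=19 Greywater=12 Ironridge=11 Juniper=20 → close Cedarfen (overflow 15)
  22÷6 = 3 each, +1 to first 4
Round 2: Briarlake=7 Dunmere=7 Fernhollow=23 Greywater=16 Ironridge=14 Juniper=23 → close Fernhollow (overflow 14)
  23÷5 = 4 each, +1 to first 3
Round 3: Briarlake=12 Dunmere=12 Greywater=21 Ironridge=18 Juniper=27 → close Juniper (overflow 15)
  27÷4 = 6 each, +1 to first 3
Round 4: Briarlake=19 Dunmere=19 Greywater=28 Ironridge=24 → close Greywater (overflow 19)
  28÷3 = 9 each, +1 to first 1
Round 5: Briarlake=29 Dunmere=28 Ironridge=33 → close Ironridge (overflow 25)
  33÷2 = 16 each, +1 to first 1
Round 6: Briarlake=46 Dunmere=44 → close Briarlake (overflow 41)
  46÷1 = 46 each, +1 to first 0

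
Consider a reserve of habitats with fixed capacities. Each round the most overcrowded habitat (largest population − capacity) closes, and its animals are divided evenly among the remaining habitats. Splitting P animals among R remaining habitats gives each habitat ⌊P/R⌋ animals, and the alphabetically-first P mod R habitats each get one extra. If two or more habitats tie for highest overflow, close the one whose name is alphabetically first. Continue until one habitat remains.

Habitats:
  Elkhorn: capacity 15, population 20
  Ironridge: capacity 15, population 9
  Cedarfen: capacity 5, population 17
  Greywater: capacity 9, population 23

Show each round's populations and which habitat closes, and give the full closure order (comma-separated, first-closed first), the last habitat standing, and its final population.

Closure order: Greywater, Cedarfen, Elkhorn
Last habitat: Ironridge with 69 animals

Round 1: Cedarfen=17 Elkhorn=20 Greywater=23 Ironridge=9 → close Greywater (overflow 14)
  23÷3 = 7 each, +1 to first 2
Round 2: Cedarfen=25 Elkhorn=28 Ironridge=16 → close Cedarfen (overflow 20)
  25÷2 = 12 each, +1 to first 1
Round 3: Elkhorn=41 Ironridge=28 → close Elkhorn (overflow 26)
  41÷1 = 41 each, +1 to first 0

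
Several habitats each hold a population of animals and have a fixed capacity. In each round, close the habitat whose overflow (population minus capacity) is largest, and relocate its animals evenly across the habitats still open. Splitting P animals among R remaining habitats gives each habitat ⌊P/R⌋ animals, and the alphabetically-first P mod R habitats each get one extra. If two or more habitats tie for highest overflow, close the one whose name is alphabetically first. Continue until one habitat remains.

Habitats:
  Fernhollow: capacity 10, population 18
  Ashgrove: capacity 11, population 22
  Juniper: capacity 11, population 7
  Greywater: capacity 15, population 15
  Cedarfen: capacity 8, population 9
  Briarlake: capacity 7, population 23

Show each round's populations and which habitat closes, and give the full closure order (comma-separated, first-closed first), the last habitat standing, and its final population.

Round 1: Ashgrove=22 Briarlake=23 Cedarfen=9 Fernhollow=18 Greywater=15 Juniper=7 → close Briarlake (overflow 16)
  23÷5 = 4 each, +1 to first 3
Round 2: Ashgrove=27 Cedarfen=14 Fernhollow=23 Greywater=19 Juniper=11 → close Ashgrove (overflow 16)
  27÷4 = 6 each, +1 to first 3
Round 3: Cedarfen=21 Fernhollow=30 Greywater=26 Juniper=17 → close Fernhollow (overflow 20)
  30÷3 = 10 each, +1 to first 0
Round 4: Cedarfen=31 Greywater=36 Juniper=27 → close Cedarfen (overflow 23)
  31÷2 = 15 each, +1 to first 1
Round 5: Greywater=52 Juniper=42 → close Greywater (overflow 37)
  52÷1 = 52 each, +1 to first 0

Closure order: Briarlake, Ashgrove, Fernhollow, Cedarfen, Greywater
Last habitat: Juniper with 94 animals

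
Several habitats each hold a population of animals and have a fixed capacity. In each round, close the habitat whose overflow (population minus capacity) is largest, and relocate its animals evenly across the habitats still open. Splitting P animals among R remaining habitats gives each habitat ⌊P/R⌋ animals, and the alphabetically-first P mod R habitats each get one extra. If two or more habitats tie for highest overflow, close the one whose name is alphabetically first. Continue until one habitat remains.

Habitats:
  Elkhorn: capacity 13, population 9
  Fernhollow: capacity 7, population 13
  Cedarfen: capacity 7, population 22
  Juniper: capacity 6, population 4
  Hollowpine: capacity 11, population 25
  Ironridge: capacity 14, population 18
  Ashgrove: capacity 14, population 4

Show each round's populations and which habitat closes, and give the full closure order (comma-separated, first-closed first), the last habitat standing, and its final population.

Closure order: Cedarfen, Hollowpine, Fernhollow, Ironridge, Elkhorn, Juniper
Last habitat: Ashgrove with 95 animals

Round 1: Ashgrove=4 Cedarfen=22 Elkhorn=9 Fernhollow=13 Hollowpine=25 Ironridge=18 Juniper=4 → close Cedarfen (overflow 15)
  22÷6 = 3 each, +1 to first 4
Round 2: Ashgrove=8 Elkhorn=13 Fernhollow=17 Hollowpine=29 Ironridge=21 Juniper=7 → close Hollowpine (overflow 18)
  29÷5 = 5 each, +1 to first 4
Round 3: Ashgrove=14 Elkhorn=19 Fernhollow=23 Ironridge=27 Juniper=12 → close Fernhollow (overflow 16)
  23÷4 = 5 each, +1 to first 3
Round 4: Ashgrove=20 Elkhorn=25 Ironridge=33 Juniper=17 → close Ironridge (overflow 19)
  33÷3 = 11 each, +1 to first 0
Round 5: Ashgrove=31 Elkhorn=36 Juniper=28 → close Elkhorn (overflow 23)
  36÷2 = 18 each, +1 to first 0
Round 6: Ashgrove=49 Juniper=46 → close Juniper (overflow 40)
  46÷1 = 46 each, +1 to first 0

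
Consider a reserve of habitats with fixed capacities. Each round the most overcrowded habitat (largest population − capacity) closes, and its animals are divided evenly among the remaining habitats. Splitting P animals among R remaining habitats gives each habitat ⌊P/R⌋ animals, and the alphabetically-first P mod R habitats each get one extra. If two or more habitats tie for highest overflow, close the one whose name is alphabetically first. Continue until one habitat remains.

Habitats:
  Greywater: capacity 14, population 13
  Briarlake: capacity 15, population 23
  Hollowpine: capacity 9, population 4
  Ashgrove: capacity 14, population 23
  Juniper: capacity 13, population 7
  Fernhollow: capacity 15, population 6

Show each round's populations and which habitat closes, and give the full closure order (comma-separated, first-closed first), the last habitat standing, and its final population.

Round 1: Ashgrove=23 Briarlake=23 Fernhollow=6 Greywater=13 Hollowpine=4 Juniper=7 → close Ashgrove (overflow 9)
  23÷5 = 4 each, +1 to first 3
Round 2: Briarlake=28 Fernhollow=11 Greywater=18 Hollowpine=8 Juniper=11 → close Briarlake (overflow 13)
  28÷4 = 7 each, +1 to first 0
Round 3: Fernhollow=18 Greywater=25 Hollowpine=15 Juniper=18 → close Greywater (overflow 11)
  25÷3 = 8 each, +1 to first 1
Round 4: Fernhollow=27 Hollowpine=23 Juniper=26 → close Hollowpine (overflow 14)
  23÷2 = 11 each, +1 to first 1
Round 5: Fernhollow=39 Juniper=37 → close Fernhollow (overflow 24)
  39÷1 = 39 each, +1 to first 0

Closure order: Ashgrove, Briarlake, Greywater, Hollowpine, Fernhollow
Last habitat: Juniper with 76 animals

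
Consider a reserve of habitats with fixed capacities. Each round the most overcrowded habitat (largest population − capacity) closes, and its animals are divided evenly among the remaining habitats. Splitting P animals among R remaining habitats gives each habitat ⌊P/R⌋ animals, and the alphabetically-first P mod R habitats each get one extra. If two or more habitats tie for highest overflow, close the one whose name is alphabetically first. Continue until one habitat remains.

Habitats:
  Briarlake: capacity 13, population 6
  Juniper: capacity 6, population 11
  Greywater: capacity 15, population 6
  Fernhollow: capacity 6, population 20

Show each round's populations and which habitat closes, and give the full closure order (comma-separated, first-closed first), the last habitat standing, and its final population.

Round 1: Briarlake=6 Fernhollow=20 Greywater=6 Juniper=11 → close Fernhollow (overflow 14)
  20÷3 = 6 each, +1 to first 2
Round 2: Briarlake=13 Greywater=13 Juniper=17 → close Juniper (overflow 11)
  17÷2 = 8 each, +1 to first 1
Round 3: Briarlake=22 Greywater=21 → close Briarlake (overflow 9)
  22÷1 = 22 each, +1 to first 0

Closure order: Fernhollow, Juniper, Briarlake
Last habitat: Greywater with 43 animals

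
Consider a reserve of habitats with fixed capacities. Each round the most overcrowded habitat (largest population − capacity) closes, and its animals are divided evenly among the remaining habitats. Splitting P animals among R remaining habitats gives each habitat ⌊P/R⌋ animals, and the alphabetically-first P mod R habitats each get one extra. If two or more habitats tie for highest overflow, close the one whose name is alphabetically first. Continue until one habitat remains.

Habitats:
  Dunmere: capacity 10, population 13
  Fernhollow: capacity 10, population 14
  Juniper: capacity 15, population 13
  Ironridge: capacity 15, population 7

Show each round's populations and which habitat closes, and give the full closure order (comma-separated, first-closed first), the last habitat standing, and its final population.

Round 1: Dunmere=13 Fernhollow=14 Ironridge=7 Juniper=13 → close Fernhollow (overflow 4)
  14÷3 = 4 each, +1 to first 2
Round 2: Dunmere=18 Ironridge=12 Juniper=17 → close Dunmere (overflow 8)
  18÷2 = 9 each, +1 to first 0
Round 3: Ironridge=21 Juniper=26 → close Juniper (overflow 11)
  26÷1 = 26 each, +1 to first 0

Closure order: Fernhollow, Dunmere, Juniper
Last habitat: Ironridge with 47 animals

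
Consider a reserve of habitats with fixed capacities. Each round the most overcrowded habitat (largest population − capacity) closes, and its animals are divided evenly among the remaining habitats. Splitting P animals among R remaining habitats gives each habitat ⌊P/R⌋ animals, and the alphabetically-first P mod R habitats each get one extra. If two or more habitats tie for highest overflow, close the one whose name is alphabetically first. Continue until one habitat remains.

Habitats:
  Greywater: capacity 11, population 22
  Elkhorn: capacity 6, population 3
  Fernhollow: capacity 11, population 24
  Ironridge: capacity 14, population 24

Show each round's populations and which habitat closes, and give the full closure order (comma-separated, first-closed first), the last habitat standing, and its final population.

Closure order: Fernhollow, Greywater, Ironridge
Last habitat: Elkhorn with 73 animals

Round 1: Elkhorn=3 Fernhollow=24 Greywater=22 Ironridge=24 → close Fernhollow (overflow 13)
  24÷3 = 8 each, +1 to first 0
Round 2: Elkhorn=11 Greywater=30 Ironridge=32 → close Greywater (overflow 19)
  30÷2 = 15 each, +1 to first 0
Round 3: Elkhorn=26 Ironridge=47 → close Ironridge (overflow 33)
  47÷1 = 47 each, +1 to first 0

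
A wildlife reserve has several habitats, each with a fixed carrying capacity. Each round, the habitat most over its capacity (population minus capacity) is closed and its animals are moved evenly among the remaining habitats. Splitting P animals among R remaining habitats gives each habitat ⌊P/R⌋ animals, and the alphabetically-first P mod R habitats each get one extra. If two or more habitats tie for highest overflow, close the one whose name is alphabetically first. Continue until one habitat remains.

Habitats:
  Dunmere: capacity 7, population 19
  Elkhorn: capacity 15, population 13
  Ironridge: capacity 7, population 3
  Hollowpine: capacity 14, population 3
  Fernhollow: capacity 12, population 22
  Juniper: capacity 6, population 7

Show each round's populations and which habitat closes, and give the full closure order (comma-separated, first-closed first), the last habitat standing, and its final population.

Closure order: Dunmere, Fernhollow, Juniper, Elkhorn, Ironridge
Last habitat: Hollowpine with 67 animals

Round 1: Dunmere=19 Elkhorn=13 Fernhollow=22 Hollowpine=3 Ironridge=3 Juniper=7 → close Dunmere (overflow 12)
  19÷5 = 3 each, +1 to first 4
Round 2: Elkhorn=17 Fernhollow=26 Hollowpine=7 Ironridge=7 Juniper=10 → close Fernhollow (overflow 14)
  26÷4 = 6 each, +1 to first 2
Round 3: Elkhorn=24 Hollowpine=14 Ironridge=13 Juniper=16 → close Juniper (overflow 10)
  16÷3 = 5 each, +1 to first 1
Round 4: Elkhorn=30 Hollowpine=19 Ironridge=18 → close Elkhorn (overflow 15)
  30÷2 = 15 each, +1 to first 0
Round 5: Hollowpine=34 Ironridge=33 → close Ironridge (overflow 26)
  33÷1 = 33 each, +1 to first 0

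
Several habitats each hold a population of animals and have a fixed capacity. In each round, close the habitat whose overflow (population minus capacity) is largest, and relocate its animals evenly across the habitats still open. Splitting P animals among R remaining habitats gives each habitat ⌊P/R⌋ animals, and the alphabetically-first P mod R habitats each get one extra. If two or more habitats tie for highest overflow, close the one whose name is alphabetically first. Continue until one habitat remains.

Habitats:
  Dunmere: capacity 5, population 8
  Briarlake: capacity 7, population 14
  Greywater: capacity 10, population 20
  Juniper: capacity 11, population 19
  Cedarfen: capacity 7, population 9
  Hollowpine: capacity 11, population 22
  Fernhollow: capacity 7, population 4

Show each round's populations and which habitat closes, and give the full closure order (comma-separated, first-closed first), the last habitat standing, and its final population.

Closure order: Hollowpine, Greywater, Briarlake, Juniper, Cedarfen, Dunmere
Last habitat: Fernhollow with 96 animals

Round 1: Briarlake=14 Cedarfen=9 Dunmere=8 Fernhollow=4 Greywater=20 Hollowpine=22 Juniper=19 → close Hollowpine (overflow 11)
  22÷6 = 3 each, +1 to first 4
Round 2: Briarlake=18 Cedarfen=13 Dunmere=12 Fernhollow=8 Greywater=23 Juniper=22 → close Greywater (overflow 13)
  23÷5 = 4 each, +1 to first 3
Round 3: Briarlake=23 Cedarfen=18 Dunmere=17 Fernhollow=12 Juniper=26 → close Briarlake (overflow 16)
  23÷4 = 5 each, +1 to first 3
Round 4: Cedarfen=24 Dunmere=23 Fernhollow=18 Juniper=31 → close Juniper (overflow 20)
  31÷3 = 10 each, +1 to first 1
Round 5: Cedarfen=35 Dunmere=33 Fernhollow=28 → close Cedarfen (overflow 28)
  35÷2 = 17 each, +1 to first 1
Round 6: Dunmere=51 Fernhollow=45 → close Dunmere (overflow 46)
  51÷1 = 51 each, +1 to first 0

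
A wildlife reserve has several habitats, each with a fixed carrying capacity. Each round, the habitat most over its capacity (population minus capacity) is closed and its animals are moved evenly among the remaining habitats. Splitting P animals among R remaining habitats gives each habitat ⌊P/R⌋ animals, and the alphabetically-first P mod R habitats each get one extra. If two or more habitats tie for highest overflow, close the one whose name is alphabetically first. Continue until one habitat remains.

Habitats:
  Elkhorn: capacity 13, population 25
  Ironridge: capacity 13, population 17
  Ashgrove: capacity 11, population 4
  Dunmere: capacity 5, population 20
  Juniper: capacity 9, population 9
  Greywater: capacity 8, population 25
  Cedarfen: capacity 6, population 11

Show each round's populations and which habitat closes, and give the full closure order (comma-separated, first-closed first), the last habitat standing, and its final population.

Closure order: Greywater, Dunmere, Elkhorn, Cedarfen, Ironridge, Juniper
Last habitat: Ashgrove with 111 animals

Round 1: Ashgrove=4 Cedarfen=11 Dunmere=20 Elkhorn=25 Greywater=25 Ironridge=17 Juniper=9 → close Greywater (overflow 17)
  25÷6 = 4 each, +1 to first 1
Round 2: Ashgrove=9 Cedarfen=15 Dunmere=24 Elkhorn=29 Ironridge=21 Juniper=13 → close Dunmere (overflow 19)
  24÷5 = 4 each, +1 to first 4
Round 3: Ashgrove=14 Cedarfen=20 Elkhorn=34 Ironridge=26 Juniper=17 → close Elkhorn (overflow 21)
  34÷4 = 8 each, +1 to first 2
Round 4: Ashgrove=23 Cedarfen=29 Ironridge=34 Juniper=25 → close Cedarfen (overflow 23)
  29÷3 = 9 each, +1 to first 2
Round 5: Ashgrove=33 Ironridge=44 Juniper=34 → close Ironridge (overflow 31)
  44÷2 = 22 each, +1 to first 0
Round 6: Ashgrove=55 Juniper=56 → close Juniper (overflow 47)
  56÷1 = 56 each, +1 to first 0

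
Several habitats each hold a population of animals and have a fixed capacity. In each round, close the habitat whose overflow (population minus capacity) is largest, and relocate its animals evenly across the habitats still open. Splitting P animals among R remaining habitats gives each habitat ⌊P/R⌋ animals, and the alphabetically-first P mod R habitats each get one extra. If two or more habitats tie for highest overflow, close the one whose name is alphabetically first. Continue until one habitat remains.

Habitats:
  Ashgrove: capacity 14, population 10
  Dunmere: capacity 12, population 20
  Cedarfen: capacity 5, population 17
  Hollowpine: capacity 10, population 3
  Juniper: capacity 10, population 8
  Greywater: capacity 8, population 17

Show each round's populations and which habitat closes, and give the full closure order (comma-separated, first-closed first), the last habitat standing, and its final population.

Round 1: Ashgrove=10 Cedarfen=17 Dunmere=20 Greywater=17 Hollowpine=3 Juniper=8 → close Cedarfen (overflow 12)
  17÷5 = 3 each, +1 to first 2
Round 2: Ashgrove=14 Dunmere=24 Greywater=20 Hollowpine=6 Juniper=11 → close Dunmere (overflow 12)
  24÷4 = 6 each, +1 to first 0
Round 3: Ashgrove=20 Greywater=26 Hollowpine=12 Juniper=17 → close Greywater (overflow 18)
  26÷3 = 8 each, +1 to first 2
Round 4: Ashgrove=29 Hollowpine=21 Juniper=25 → close Ashgrove (overflow 15)
  29÷2 = 14 each, +1 to first 1
Round 5: Hollowpine=36 Juniper=39 → close Juniper (overflow 29)
  39÷1 = 39 each, +1 to first 0

Closure order: Cedarfen, Dunmere, Greywater, Ashgrove, Juniper
Last habitat: Hollowpine with 75 animals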